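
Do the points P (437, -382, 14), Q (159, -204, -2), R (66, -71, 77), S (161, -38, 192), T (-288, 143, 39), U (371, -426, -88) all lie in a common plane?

No

The plane through P, Q, R has normal n = PQ × PR = (16190, 23450, -20420) and equation n·X = -2168750.
Checking the remaining points: n·S = -2205150, n·T = -2105750, n·U = -2186250.
Since n·S = -2205150 ≠ -2168750, S is off the plane and the points are not all coplanar.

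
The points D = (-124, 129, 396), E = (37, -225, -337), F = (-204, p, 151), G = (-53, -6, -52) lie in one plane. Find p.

408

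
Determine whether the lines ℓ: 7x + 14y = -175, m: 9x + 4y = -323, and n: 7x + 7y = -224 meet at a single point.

Intersecting ℓ and m: solving the 2×2 system gives (x, y) = (-39, 7).
Substitute into n: (7)(-39) + (7)(7) = -224.
This equals -224, so (-39, 7) lies on all three lines and they are concurrent.

Yes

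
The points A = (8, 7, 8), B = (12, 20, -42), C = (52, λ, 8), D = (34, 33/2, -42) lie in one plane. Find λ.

Coplanarity ⇔ det[AB; AC; AD] = 0.
Expanding, this is linear in λ: (1100)λ + (0) = 0.
So λ = 0.

0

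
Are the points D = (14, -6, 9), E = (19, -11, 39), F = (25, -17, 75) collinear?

DE = (5, -5, 30), DF = (11, -11, 66).
Each component of DF is 11/5 times the corresponding component of DE, so DF = 11/5·DE and the points are collinear.

Yes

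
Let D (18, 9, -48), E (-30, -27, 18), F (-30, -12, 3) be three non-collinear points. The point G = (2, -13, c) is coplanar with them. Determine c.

-16

A normal to the plane is n = DE × DF = (-450, -720, -720).
G lies in the plane iff n · DG = 0.
This gives (-720)c + (-11520) = 0, so c = -16.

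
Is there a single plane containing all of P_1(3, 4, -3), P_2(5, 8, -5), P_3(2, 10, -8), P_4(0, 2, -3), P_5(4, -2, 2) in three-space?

Yes

The plane through P_1, P_2, P_3 has normal n = P_1P_2 × P_1P_3 = (-8, 12, 16) and equation n·P = -24.
Checking the remaining points: n·P_4 = -24, n·P_5 = -24.
All equal -24, so all 5 points lie in one plane.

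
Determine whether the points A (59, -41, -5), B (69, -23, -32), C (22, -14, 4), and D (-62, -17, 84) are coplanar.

With A as base: AB = (10, 18, -27), AC = (-37, 27, 9), AD = (-121, 24, 89).
AC × AD = (2187, 2204, 2379).
AB · (AC × AD) = -2691.
Since -2691 ≠ 0, the four points are not coplanar.

No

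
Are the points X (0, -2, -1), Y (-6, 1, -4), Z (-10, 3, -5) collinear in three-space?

No

XY = (-6, 3, -3), XZ = (-10, 5, -4).
Comparing components 2 and 3: (3)(-4) − (-3)(5) = 3 ≠ 0, so XY and XZ are not parallel and the points are not collinear.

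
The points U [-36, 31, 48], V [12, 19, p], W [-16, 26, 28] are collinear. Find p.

Direction UW = (20, -5, -20). From the x-coordinate of V, the parameter along the line is τ = (12 − (-36))/20 = 12/5.
Then p = 48 + 12/5·(-20) = 0.

0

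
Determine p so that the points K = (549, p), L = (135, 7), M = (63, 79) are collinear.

-407

The three points are collinear iff det[KL; KM] = 0.
This determinant is linear in p: (-72)p + (-29304) = 0, so p = -407.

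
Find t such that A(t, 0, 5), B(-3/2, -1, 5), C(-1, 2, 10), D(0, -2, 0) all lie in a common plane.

Coplanarity ⇔ det[AB; AC; AD] = 0.
Expanding, this is linear in t: (10)t + (5) = 0.
So t = -1/2.

-1/2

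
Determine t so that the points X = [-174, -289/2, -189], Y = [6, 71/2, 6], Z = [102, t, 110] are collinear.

Collinearity requires XY × XZ = 0; each component is linear in t.
The x-component gives (-195)t + (51285/2) = 0, so t = 263/2.
The remaining components then also vanish.

263/2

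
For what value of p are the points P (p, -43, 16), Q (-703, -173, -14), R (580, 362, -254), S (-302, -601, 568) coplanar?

The points are coplanar iff PQ · (PR × PS) = 0.
Expanding, this is linear in p: (-208650)p + (-14188200) = 0.
So p = -68.

-68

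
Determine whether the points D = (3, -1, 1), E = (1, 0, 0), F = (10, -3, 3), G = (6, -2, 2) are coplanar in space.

With D as base: DE = (-2, 1, -1), DF = (7, -2, 2), DG = (3, -1, 1).
DF × DG = (0, -1, -1).
DE · (DF × DG) = 0.
The scalar triple product vanishes, so the four points are coplanar.

Yes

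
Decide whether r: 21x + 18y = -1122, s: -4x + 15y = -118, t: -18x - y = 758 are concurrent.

No

The three lines meet at one point iff the augmented coefficient matrix [aᵢ bᵢ cᵢ] has rank < 3, i.e. its determinant vanishes.
Here the determinant is 21672.
Nonzero, so no common point exists.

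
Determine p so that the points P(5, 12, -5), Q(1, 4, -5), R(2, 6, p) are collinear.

Collinearity requires PQ × PR = 0; each component is linear in p.
The x-component gives (-8)p + (-40) = 0, so p = -5.
The remaining components then also vanish.

-5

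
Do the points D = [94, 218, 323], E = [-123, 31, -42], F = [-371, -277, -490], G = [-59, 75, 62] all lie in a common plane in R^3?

Yes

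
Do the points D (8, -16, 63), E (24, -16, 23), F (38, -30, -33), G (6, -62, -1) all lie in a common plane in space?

The four points are coplanar iff the 3×3 determinant with rows DE, DF, DG is zero.
Rows: (16, 0, -40), (30, -14, -96), (-2, -46, -64).
Expanding along the first row: (16)(-3520) − (0)(-2112) + (-40)(-1408) = 0.
Zero determinant ⇒ coplanar.

Yes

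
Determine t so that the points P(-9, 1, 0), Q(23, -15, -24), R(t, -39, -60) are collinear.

71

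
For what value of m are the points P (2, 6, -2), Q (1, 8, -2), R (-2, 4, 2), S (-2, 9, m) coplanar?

0

Normal to plane PQR: n = (8, 4, 10); plane equation n·X = 20.
Requiring n·S = 20: (10)m + (20) = 20.
So m = 0.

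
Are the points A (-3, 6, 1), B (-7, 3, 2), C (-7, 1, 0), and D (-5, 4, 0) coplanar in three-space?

No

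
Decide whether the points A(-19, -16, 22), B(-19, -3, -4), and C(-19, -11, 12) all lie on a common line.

Yes

AB = (0, 13, -26), AC = (0, 5, -10).
AB × AC = (0, 0, 0).
The cross product vanishes, so the three points are collinear.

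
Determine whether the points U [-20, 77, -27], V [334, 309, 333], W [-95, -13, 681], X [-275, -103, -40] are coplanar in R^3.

No

With U as base: UV = (354, 232, 360), UW = (-75, -90, 708), UX = (-255, -180, -13).
UW × UX = (128610, -181515, -9450).
UV · (UW × UX) = 14460.
Since 14460 ≠ 0, the four points are not coplanar.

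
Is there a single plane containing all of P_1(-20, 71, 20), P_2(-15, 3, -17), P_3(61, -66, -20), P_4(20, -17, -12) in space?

With P_1 as base: P_1P_2 = (5, -68, -37), P_1P_3 = (81, -137, -40), P_1P_4 = (40, -88, -32).
P_1P_3 × P_1P_4 = (864, 992, -1648).
P_1P_2 · (P_1P_3 × P_1P_4) = -2160.
Since -2160 ≠ 0, the four points are not coplanar.

No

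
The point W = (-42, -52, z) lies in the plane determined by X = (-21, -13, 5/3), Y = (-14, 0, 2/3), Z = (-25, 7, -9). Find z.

Coplanarity requires XY · (XZ × XW) = 0.
XY = (7, 13, -1), XZ = (-4, 20, -32/3); the triple product is linear in z with coefficient 192 and constant term -896.
Setting it to zero: z = 14/3.

14/3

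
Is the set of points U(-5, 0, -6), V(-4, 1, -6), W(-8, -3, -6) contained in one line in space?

UV = (1, 1, 0), UW = (-3, -3, 0).
UV × UW = (0, 0, 0).
The cross product vanishes, so the three points are collinear.

Yes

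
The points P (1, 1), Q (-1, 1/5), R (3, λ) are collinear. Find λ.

9/5

The three points are collinear iff det[PQ; PR] = 0.
This determinant is linear in λ: (-2)λ + (18/5) = 0, so λ = 9/5.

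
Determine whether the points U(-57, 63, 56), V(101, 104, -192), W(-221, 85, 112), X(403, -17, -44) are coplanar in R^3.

Yes

With U as base: UV = (158, 41, -248), UW = (-164, 22, 56), UX = (460, -80, -100).
UW × UX = (2280, 9360, 3000).
UV · (UW × UX) = 0.
The scalar triple product vanishes, so the four points are coplanar.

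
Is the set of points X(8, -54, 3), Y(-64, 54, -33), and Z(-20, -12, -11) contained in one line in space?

Yes

XY = (-72, 108, -36), XZ = (-28, 42, -14).
Each component of XZ is 7/18 times the corresponding component of XY, so XZ = 7/18·XY and the points are collinear.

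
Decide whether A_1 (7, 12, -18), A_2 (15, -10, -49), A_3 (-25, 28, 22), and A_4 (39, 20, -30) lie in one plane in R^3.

Yes

With A_1 as base: A_1A_2 = (8, -22, -31), A_1A_3 = (-32, 16, 40), A_1A_4 = (32, 8, -12).
A_1A_3 × A_1A_4 = (-512, 896, -768).
A_1A_2 · (A_1A_3 × A_1A_4) = 0.
The scalar triple product vanishes, so the four points are coplanar.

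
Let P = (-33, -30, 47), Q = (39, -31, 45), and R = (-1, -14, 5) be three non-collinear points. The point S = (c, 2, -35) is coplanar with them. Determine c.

-1

A normal to the plane is n = PQ × PR = (74, 2960, 1184).
S lies in the plane iff n · PS = 0.
This gives (74)c + (74) = 0, so c = -1.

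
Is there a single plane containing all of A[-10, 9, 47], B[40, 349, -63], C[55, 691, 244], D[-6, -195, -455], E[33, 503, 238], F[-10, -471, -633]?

No

The plane through A, B, C has normal n = AB × AC = (142000, -17000, 12000) and equation n·P = -1009000.
Checking the remaining points: n·D = -2997000, n·E = -1009000, n·F = -1009000.
Since n·D = -2997000 ≠ -1009000, D is off the plane and the points are not all coplanar.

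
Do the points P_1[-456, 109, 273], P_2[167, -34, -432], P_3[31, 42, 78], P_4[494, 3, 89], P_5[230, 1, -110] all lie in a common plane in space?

Yes

The plane through P_1, P_2, P_3 has normal n = P_1P_2 × P_1P_3 = (-19350, -221850, 27900) and equation n·P = -7741350.
Checking the remaining points: n·P_4 = -7741350, n·P_5 = -7741350.
All equal -7741350, so all 5 points lie in one plane.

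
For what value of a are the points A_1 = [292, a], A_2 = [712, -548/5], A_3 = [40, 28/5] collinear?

-188/5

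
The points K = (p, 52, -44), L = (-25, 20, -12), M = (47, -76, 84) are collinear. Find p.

Collinearity requires KL × KM = 0; each component is linear in p.
The y-component gives (96)p + (4704) = 0, so p = -49.
The remaining components then also vanish.

-49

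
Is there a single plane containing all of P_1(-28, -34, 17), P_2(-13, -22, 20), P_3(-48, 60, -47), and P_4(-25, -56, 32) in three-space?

With P_1 as base: P_1P_2 = (15, 12, 3), P_1P_3 = (-20, 94, -64), P_1P_4 = (3, -22, 15).
P_1P_3 × P_1P_4 = (2, 108, 158).
P_1P_2 · (P_1P_3 × P_1P_4) = 1800.
Since 1800 ≠ 0, the four points are not coplanar.

No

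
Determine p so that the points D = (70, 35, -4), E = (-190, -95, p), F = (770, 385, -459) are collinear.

165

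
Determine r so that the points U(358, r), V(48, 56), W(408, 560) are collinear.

The three points are collinear iff det[UV; UW] = 0.
This determinant is linear in r: (360)r + (-176400) = 0, so r = 490.

490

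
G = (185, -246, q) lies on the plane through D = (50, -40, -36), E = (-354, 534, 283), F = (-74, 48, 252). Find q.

-112

Coplanarity requires DE · (DF × DG) = 0.
DE = (-404, 574, 319), DF = (-124, 88, 288); the triple product is linear in q with coefficient 35624 and constant term 3989888.
Setting it to zero: q = -112.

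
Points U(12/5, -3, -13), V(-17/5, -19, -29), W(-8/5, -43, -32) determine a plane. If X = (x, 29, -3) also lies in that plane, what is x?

A normal to the plane is n = UV × UW = (-336, -231/5, 168).
X lies in the plane iff n · UX = 0.
This gives (-336)x + (1008) = 0, so x = 3.

3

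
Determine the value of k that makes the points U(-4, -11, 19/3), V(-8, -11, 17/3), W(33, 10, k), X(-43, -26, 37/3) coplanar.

-5

Normal to plane UVX: n = (-10, 50, 60); plane equation n·P = -130.
Requiring n·W = -130: (60)k + (170) = -130.
So k = -5.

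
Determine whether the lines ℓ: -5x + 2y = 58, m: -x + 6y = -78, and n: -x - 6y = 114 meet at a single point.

The three lines meet at one point iff the augmented coefficient matrix [aᵢ bᵢ cᵢ] has rank < 3, i.e. its determinant vanishes.
Here the determinant is 0.
It vanishes, so the lines are concurrent at (-18, -16).

Yes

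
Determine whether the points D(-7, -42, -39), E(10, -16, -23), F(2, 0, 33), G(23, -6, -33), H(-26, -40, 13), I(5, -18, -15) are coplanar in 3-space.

Yes

The plane through D, E, F has normal n = DE × DF = (1200, -1080, 480) and equation n·P = 18240.
Checking the remaining points: n·G = 18240, n·H = 18240, n·I = 18240.
All equal 18240, so all 6 points lie in one plane.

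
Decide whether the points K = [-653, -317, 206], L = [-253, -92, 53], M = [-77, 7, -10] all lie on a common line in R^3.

No

KL = (400, 225, -153), KM = (576, 324, -216).
Comparing components 2 and 3: (225)(-216) − (-153)(324) = 972 ≠ 0, so KL and KM are not parallel and the points are not collinear.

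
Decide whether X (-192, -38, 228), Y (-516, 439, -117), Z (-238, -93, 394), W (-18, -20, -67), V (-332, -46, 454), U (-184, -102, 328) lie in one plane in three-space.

The plane through X, Y, Z has normal n = XY × XZ = (60207, 69654, 39762) and equation n·P = -5140860.
Checking the remaining points: n·W = -5140860, n·V = -5140860, n·U = -5140860.
All equal -5140860, so all 6 points lie in one plane.

Yes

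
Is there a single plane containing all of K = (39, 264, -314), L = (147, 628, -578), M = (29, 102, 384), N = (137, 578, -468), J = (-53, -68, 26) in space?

Yes

The plane through K, L, M has normal n = KL × KM = (211304, -72744, -13856) and equation n·P = -6612776.
Checking the remaining points: n·N = -6612776, n·J = -6612776.
All equal -6612776, so all 5 points lie in one plane.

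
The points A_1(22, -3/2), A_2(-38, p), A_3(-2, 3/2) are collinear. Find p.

The three points are collinear iff det[A_1A_2; A_1A_3] = 0.
This determinant is linear in p: (24)p + (-144) = 0, so p = 6.

6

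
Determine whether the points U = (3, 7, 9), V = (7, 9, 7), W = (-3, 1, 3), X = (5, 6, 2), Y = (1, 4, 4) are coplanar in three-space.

The plane through U, V, W has normal n = UV × UW = (-24, 36, -12) and equation n·P = 72.
Checking the remaining points: n·X = 72, n·Y = 72.
All equal 72, so all 5 points lie in one plane.

Yes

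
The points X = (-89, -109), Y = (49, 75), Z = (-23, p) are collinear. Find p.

-21

The three points are collinear iff det[XY; XZ] = 0.
This determinant is linear in p: (138)p + (2898) = 0, so p = -21.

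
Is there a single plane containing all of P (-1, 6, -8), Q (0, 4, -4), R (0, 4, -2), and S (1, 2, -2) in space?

Yes

With P as base: PQ = (1, -2, 4), PR = (1, -2, 6), PS = (2, -4, 6).
PR × PS = (12, 6, 0).
PQ · (PR × PS) = 0.
The scalar triple product vanishes, so the four points are coplanar.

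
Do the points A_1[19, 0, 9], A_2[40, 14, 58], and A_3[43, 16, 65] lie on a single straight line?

Yes

A_1A_2 = (21, 14, 49), A_1A_3 = (24, 16, 56).
A_1A_2 × A_1A_3 = (0, 0, 0).
The cross product vanishes, so the three points are collinear.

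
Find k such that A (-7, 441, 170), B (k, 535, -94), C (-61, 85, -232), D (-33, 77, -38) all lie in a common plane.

-46

Normal to plane ACD: n = (-72280, -780, 10400); plane equation n·P = 1929980.
Requiring n·B = 1929980: (-72280)k + (-1394900) = 1929980.
So k = -46.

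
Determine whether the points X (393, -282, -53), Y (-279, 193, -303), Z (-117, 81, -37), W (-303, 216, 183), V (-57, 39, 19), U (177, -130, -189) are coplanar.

The plane through X, Y, Z has normal n = XY × XZ = (98350, 138252, -1686) and equation n·P = -246156.
Checking the remaining points: n·W = -246156, n·V = -246156, n·U = -246156.
All equal -246156, so all 6 points lie in one plane.

Yes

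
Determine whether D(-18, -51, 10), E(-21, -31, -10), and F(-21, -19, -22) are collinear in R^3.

No

DE = (-3, 20, -20), DF = (-3, 32, -32).
DE × DF = (0, -36, -36).
The cross product is nonzero, so the points do not lie on one line.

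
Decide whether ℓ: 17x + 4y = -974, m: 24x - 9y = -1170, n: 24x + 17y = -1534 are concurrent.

Lines aᵢx + bᵢy = cᵢ with pairwise distinct directions are concurrent exactly when det[aᵢ bᵢ cᵢ] = 0.
Here the determinant is 0.
It vanishes, so the lines are concurrent at (-54, -14).

Yes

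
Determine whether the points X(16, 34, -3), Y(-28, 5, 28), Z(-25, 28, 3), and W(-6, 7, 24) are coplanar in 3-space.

No

With X as base: XY = (-44, -29, 31), XZ = (-41, -6, 6), XW = (-22, -27, 27).
XZ × XW = (0, 975, 975).
XY · (XZ × XW) = 1950.
Since 1950 ≠ 0, the four points are not coplanar.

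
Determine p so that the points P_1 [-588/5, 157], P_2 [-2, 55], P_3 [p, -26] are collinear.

Collinearity: (P_3 − P_1) must be parallel to (P_2 − P_1) = (578/5, -102).
Cross-multiplying the components: (p − (-588/5))·(-102) = (-183)·(578/5).
Solving gives p = 449/5.

449/5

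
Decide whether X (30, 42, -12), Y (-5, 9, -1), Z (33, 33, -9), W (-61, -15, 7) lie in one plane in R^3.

Yes

A normal to the plane through X, Y, Z is n = XY × XZ = (0, 138, 414).
The plane has equation n·P = 828. For W: n·W = 828.
Equal, so W lies in the plane and all four are coplanar.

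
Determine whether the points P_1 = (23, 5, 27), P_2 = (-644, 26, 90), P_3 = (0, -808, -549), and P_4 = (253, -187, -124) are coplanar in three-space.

No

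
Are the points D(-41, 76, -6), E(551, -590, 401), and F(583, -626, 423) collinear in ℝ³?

DE = (592, -666, 407), DF = (624, -702, 429).
DE × DF = (0, 0, 0).
The cross product vanishes, so the three points are collinear.

Yes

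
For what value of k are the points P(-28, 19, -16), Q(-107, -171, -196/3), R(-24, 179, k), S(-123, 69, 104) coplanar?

250/3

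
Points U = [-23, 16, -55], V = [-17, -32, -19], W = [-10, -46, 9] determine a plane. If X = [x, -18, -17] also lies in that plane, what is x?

-15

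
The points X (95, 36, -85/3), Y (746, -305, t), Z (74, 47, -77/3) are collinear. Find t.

-111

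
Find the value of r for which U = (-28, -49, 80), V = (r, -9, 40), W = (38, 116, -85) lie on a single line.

-12

Collinearity requires UV × UW = 0; each component is linear in r.
The y-component gives (165)r + (1980) = 0, so r = -12.
The remaining components then also vanish.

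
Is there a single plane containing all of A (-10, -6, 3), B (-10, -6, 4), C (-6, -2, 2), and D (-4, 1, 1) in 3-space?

No

With A as base: AB = (0, 0, 1), AC = (4, 4, -1), AD = (6, 7, -2).
AC × AD = (-1, 2, 4).
AB · (AC × AD) = 4.
Since 4 ≠ 0, the four points are not coplanar.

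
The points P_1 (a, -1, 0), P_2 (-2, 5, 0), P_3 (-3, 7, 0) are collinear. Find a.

1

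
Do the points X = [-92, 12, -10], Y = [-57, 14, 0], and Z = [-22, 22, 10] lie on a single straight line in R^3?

XY = (35, 2, 10), XZ = (70, 10, 20).
Comparing components 2 and 3: (2)(20) − (10)(10) = -60 ≠ 0, so XY and XZ are not parallel and the points are not collinear.

No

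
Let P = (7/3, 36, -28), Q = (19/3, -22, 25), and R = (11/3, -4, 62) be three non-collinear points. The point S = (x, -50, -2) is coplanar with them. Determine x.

The plane through P, Q, R has equation −3100x − (868/3)y − (248/3)z = -46004/3.
Substituting S: (-3100)x + (14632) = -46004/3, so x = 29/3.

29/3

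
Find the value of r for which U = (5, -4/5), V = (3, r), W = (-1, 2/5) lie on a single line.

The three points are collinear iff det[UV; UW] = 0.
This determinant is linear in r: (6)r + (12/5) = 0, so r = -2/5.

-2/5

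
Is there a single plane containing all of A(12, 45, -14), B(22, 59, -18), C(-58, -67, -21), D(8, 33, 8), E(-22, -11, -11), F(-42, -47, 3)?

The plane through A, B, C has normal n = AB × AC = (-546, 350, -140) and equation n·P = 11158.
Checking the remaining points: n·D = 6062, n·E = 9702, n·F = 6062.
Since n·D = 6062 ≠ 11158, D is off the plane and the points are not all coplanar.

No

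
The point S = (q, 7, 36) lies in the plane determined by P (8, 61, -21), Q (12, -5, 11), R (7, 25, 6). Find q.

Coplanarity requires PQ · (PR × PS) = 0.
PQ = (4, -66, 32), PR = (-1, -36, 27); the triple product is linear in q with coefficient -630 and constant term 630.
Setting it to zero: q = 1.

1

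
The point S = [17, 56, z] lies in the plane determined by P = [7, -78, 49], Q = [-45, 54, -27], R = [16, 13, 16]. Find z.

-1

A normal to the plane is n = PQ × PR = (2560, -2400, -5920).
S lies in the plane iff n · PS = 0.
This gives (-5920)z + (-5920) = 0, so z = -1.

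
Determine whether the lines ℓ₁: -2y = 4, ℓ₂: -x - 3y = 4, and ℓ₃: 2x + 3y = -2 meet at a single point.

Yes

Intersecting ℓ₁ and ℓ₂: solving the 2×2 system gives (x, y) = (2, -2).
Substitute into ℓ₃: (2)(2) + (3)(-2) = -2.
This equals -2, so (2, -2) lies on all three lines and they are concurrent.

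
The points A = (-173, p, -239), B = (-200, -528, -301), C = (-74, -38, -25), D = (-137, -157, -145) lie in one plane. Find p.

The points are coplanar iff AB · (AC × AD) = 0.
Expanding, this is linear in p: (2268)p + (914004) = 0.
So p = -403.

-403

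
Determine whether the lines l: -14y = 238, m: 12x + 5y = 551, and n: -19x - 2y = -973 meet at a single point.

Yes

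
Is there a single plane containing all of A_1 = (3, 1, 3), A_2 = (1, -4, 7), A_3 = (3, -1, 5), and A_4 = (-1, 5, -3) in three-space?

Yes

With A_1 as base: A_1A_2 = (-2, -5, 4), A_1A_3 = (0, -2, 2), A_1A_4 = (-4, 4, -6).
A_1A_3 × A_1A_4 = (4, -8, -8).
A_1A_2 · (A_1A_3 × A_1A_4) = 0.
The scalar triple product vanishes, so the four points are coplanar.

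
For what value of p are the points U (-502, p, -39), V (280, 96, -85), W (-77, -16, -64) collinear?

-448/3

Direction VW = (-357, -112, 21). From the x-coordinate of U, the parameter along the line is τ = (-502 − 280)/(-357) = 46/21.
Then p = 96 + 46/21·(-112) = -448/3.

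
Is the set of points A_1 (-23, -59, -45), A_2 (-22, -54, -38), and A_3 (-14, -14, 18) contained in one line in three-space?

Yes

A_1A_2 = (1, 5, 7), A_1A_3 = (9, 45, 63).
Each component of A_1A_3 is 9 times the corresponding component of A_1A_2, so A_1A_3 = 9·A_1A_2 and the points are collinear.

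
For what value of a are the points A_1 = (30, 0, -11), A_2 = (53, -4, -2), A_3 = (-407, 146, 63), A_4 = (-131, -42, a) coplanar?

The points are coplanar iff A_1A_2 · (A_1A_3 × A_1A_4) = 0.
Expanding, this is linear in a: (1610)a + (513590) = 0.
So a = -319.

-319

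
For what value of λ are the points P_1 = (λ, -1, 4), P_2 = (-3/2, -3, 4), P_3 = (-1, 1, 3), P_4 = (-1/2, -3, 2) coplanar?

-3/2

Coplanarity ⇔ det[P_1P_2; P_1P_3; P_1P_4] = 0.
Expanding, this is linear in λ: (8)λ + (12) = 0.
So λ = -3/2.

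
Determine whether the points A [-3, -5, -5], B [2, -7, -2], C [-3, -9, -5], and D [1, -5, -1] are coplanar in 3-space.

A normal to the plane through A, B, C is n = AB × AC = (12, 0, -20).
The plane has equation n·P = 64. For D: n·D = 32.
32 ≠ 64, so D is off the plane.

No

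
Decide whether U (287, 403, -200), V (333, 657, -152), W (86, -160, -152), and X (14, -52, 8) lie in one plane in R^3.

A normal to the plane through U, V, W is n = UV × UW = (39216, -11856, 25156).
The plane has equation n·P = 1445824. For X: n·X = 1366784.
1366784 ≠ 1445824, so X is off the plane.

No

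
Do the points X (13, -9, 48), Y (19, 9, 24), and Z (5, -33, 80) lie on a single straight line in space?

XY = (6, 18, -24), XZ = (-8, -24, 32).
XY × XZ = (0, 0, 0).
The cross product vanishes, so the three points are collinear.

Yes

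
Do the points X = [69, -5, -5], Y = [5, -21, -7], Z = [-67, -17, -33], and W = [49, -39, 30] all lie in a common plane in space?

A normal to the plane through X, Y, Z is n = XY × XZ = (424, -1520, -1408).
The plane has equation n·P = 43896. For W: n·W = 37816.
37816 ≠ 43896, so W is off the plane.

No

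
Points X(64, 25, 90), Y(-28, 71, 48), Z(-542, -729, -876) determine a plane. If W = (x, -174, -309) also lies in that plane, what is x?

A normal to the plane is n = XY × XZ = (-76104, -63420, 97244).
W lies in the plane iff n · XW = 0.
This gives (-76104)x + (-21309120) = 0, so x = -280.

-280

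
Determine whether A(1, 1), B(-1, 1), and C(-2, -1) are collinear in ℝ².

AB = (-2, 0), AC = (-3, -2).
Twice the signed area of △ABC is (-2)(-2) − (0)(-3) = 4.
The area is nonzero, so the three points are not collinear.

No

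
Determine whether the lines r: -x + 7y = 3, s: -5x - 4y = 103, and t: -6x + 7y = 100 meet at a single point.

No

Lines aᵢx + bᵢy = cᵢ with pairwise distinct directions are concurrent exactly when det[aᵢ bᵢ cᵢ] = 0.
Here the determinant is 118.
Nonzero, so no common point exists.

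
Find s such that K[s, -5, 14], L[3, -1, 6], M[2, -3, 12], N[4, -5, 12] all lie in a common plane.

3

Coplanarity ⇔ det[KL; KM; KN] = 0.
Expanding, this is linear in s: (-12)s + (36) = 0.
So s = 3.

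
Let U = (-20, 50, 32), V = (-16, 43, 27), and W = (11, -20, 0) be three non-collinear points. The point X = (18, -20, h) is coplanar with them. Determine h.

The plane through U, V, W has equation −126x − 27y − 63z = -846.
Substituting X: (-63)h + (-1728) = -846, so h = -14.

-14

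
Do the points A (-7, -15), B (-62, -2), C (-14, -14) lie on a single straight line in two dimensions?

AB = (-55, 13), AC = (-7, 1).
det[AB; AC] = (-55)(1) − (13)(-7) = 36.
The determinant is nonzero, so they are not collinear.

No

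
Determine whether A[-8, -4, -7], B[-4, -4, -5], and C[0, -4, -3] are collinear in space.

Yes

AB = (4, 0, 2), AC = (8, 0, 4).
AB × AC = (0, 0, 0).
The cross product vanishes, so the three points are collinear.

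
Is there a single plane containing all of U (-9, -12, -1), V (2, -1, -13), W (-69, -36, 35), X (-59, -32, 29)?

With U as base: UV = (11, 11, -12), UW = (-60, -24, 36), UX = (-50, -20, 30).
UW × UX = (0, 0, 0).
UV · (UW × UX) = 0.
The scalar triple product vanishes, so the four points are coplanar.

Yes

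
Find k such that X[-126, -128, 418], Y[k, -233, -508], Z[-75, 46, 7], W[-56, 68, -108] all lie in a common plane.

Normal to plane XZW: n = (-10968, -1944, -2184); plane equation n·P = 717888.
Requiring n·Y = 717888: (-10968)k + (1562424) = 717888.
So k = 77.

77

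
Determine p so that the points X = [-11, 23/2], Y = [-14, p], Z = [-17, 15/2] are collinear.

Collinearity: (Y − X) must be parallel to (Z − X) = (-6, -4).
Cross-multiplying the components: (p − 23/2)·(-6) = (-3)·(-4).
Solving gives p = 19/2.

19/2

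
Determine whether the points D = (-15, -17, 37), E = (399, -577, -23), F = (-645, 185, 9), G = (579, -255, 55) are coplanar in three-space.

With D as base: DE = (414, -560, -60), DF = (-630, 202, -28), DG = (594, -238, 18).
DF × DG = (-3028, -5292, 29952).
DE · (DF × DG) = -87192.
Since -87192 ≠ 0, the four points are not coplanar.

No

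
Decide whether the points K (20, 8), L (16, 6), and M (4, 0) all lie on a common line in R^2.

Yes

KL = (-4, -2), KM = (-16, -8).
det[KL; KM] = (-4)(-8) − (-2)(-16) = 0.
The determinant is zero, so the points are collinear.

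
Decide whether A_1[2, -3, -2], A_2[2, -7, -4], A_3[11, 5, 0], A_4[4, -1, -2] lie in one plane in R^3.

With A_1 as base: A_1A_2 = (0, -4, -2), A_1A_3 = (9, 8, 2), A_1A_4 = (2, 2, 0).
A_1A_3 × A_1A_4 = (-4, 4, 2).
A_1A_2 · (A_1A_3 × A_1A_4) = -20.
Since -20 ≠ 0, the four points are not coplanar.

No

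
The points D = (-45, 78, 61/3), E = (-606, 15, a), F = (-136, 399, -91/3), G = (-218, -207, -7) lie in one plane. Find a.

-404/3

The points are coplanar iff DE · (DF × DG) = 0.
Expanding, this is linear in a: (81468)a + (10971024) = 0.
So a = -404/3.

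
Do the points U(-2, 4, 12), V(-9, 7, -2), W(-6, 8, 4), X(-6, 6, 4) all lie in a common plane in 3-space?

A normal to the plane through U, V, W is n = UV × UW = (32, 0, -16).
The plane has equation n·P = -256. For X: n·X = -256.
Equal, so X lies in the plane and all four are coplanar.

Yes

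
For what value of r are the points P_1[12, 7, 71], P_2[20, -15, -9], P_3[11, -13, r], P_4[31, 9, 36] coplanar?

16

Coplanarity ⇔ det[P_1P_2; P_1P_3; P_1P_4] = 0.
Expanding, this is linear in r: (-434)r + (6944) = 0.
So r = 16.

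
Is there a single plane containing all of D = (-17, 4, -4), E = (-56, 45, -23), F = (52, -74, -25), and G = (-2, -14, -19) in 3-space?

Yes

With D as base: DE = (-39, 41, -19), DF = (69, -78, -21), DG = (15, -18, -15).
DF × DG = (792, 720, -72).
DE · (DF × DG) = 0.
The scalar triple product vanishes, so the four points are coplanar.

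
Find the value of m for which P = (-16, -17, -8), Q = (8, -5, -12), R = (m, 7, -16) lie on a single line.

Direction PQ = (24, 12, -4). From the y-coordinate of R, the parameter along the line is τ = (7 − (-17))/12 = 2.
Then m = (-16) + 2·(24) = 32.

32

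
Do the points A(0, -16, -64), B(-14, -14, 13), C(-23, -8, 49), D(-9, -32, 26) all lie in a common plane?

No

The four points are coplanar iff the 3×3 determinant with rows AB, AC, AD is zero.
Rows: (-14, 2, 77), (-23, 8, 113), (-9, -16, 90).
Expanding along the first row: (-14)(2528) − (2)(-1053) + (77)(440) = 594.
Nonzero ⇒ not coplanar.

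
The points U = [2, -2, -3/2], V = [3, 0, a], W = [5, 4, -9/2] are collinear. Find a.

-5/2

Collinearity requires UV × UW = 0; each component is linear in a.
The x-component gives (-6)a + (-15) = 0, so a = -5/2.
The remaining components then also vanish.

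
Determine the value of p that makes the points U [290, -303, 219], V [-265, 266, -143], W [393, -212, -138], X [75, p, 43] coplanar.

-66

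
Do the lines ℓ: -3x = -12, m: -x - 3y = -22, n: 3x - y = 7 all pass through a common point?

Lines aᵢx + bᵢy = cᵢ with pairwise distinct directions are concurrent exactly when det[aᵢ bᵢ cᵢ] = 0.
Here the determinant is 9.
Nonzero, so no common point exists.

No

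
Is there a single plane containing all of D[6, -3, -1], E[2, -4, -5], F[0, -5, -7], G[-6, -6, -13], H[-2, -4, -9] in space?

Yes

The plane through D, E, F has normal n = DE × DF = (-2, 0, 2) and equation n·P = -14.
Checking the remaining points: n·G = -14, n·H = -14.
All equal -14, so all 5 points lie in one plane.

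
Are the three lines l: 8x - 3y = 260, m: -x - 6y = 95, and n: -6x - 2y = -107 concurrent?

Intersecting l and m: solving the 2×2 system gives (x, y) = (25, -20).
Substitute into n: (-6)(25) + (-2)(-20) = -110.
But n requires -107 ≠ -110, so the three lines have no common point.

No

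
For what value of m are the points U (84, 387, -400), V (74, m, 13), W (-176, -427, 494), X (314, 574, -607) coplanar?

10

Normal to plane UWX: n = (1320, 151800, 138600); plane equation n·P = 3417480.
Requiring n·V = 3417480: (151800)m + (1899480) = 3417480.
So m = 10.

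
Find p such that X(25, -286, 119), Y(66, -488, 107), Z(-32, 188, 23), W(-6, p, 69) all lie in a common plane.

Normal to plane XYZ: n = (25080, 4620, 7920); plane equation n·P = 248160.
Requiring n·W = 248160: (4620)p + (396000) = 248160.
So p = -32.

-32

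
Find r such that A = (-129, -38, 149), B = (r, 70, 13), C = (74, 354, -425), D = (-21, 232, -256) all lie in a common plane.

Coplanarity ⇔ det[AB; AC; AD] = 0.
Expanding, this is linear in r: (-3780)r + (0) = 0.
So r = 0.

0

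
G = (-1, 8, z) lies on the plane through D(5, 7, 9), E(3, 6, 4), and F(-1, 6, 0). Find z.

6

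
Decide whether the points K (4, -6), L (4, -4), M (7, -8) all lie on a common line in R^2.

No

KL = (0, 2), KM = (3, -2).
If collinear, KM would be a scalar multiple of KL. But (0)·(-2) ≠ (2)·(3) (difference -6), so they are not parallel; the points are not collinear.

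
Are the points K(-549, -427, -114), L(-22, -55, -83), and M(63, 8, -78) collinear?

KL = (527, 372, 31), KM = (612, 435, 36).
Comparing components 2 and 3: (372)(36) − (31)(435) = -93 ≠ 0, so KL and KM are not parallel and the points are not collinear.

No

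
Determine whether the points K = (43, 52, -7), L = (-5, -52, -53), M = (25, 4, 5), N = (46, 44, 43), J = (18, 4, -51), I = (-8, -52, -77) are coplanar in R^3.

Yes

The plane through K, L, M has normal n = KL × KM = (-3456, 1404, 432) and equation n·P = -78624.
Checking the remaining points: n·N = -78624, n·J = -78624, n·I = -78624.
All equal -78624, so all 6 points lie in one plane.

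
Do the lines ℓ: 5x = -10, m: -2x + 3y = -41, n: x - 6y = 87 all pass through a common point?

No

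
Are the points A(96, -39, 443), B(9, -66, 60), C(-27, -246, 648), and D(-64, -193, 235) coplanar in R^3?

The four points are coplanar iff the 3×3 determinant with rows AB, AC, AD is zero.
Rows: (-87, -27, -383), (-123, -207, 205), (-160, -154, -208).
Expanding along the first row: (-87)(74626) − (-27)(58384) + (-383)(-14178) = 514080.
Nonzero ⇒ not coplanar.

No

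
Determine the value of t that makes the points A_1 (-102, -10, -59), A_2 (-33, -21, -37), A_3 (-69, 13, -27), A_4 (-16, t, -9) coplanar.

6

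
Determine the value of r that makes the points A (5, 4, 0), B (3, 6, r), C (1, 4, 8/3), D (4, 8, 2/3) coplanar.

4/3

Coplanarity ⇔ det[AB; AC; AD] = 0.
Expanding, this is linear in r: (-16)r + (64/3) = 0.
So r = 4/3.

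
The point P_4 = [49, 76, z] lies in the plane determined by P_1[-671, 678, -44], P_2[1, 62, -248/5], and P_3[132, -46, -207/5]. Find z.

The plane through P_1, P_2, P_3 has equation −5656x − 6244y + 8120z = -795536.
Substituting P_4: (8120)z + (-751688) = -795536, so z = -27/5.

-27/5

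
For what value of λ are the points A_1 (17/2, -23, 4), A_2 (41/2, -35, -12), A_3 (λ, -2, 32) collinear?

-25/2

Direction A_1A_2 = (12, -12, -16). From the y-coordinate of A_3, the parameter along the line is τ = (-2 − (-23))/(-12) = -7/4.
Then λ = 17/2 + (-7/4)·(12) = -25/2.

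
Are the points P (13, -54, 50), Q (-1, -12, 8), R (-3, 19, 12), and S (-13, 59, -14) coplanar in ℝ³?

Yes

The four points are coplanar iff the 3×3 determinant with rows PQ, PR, PS is zero.
Rows: (-14, 42, -42), (-16, 73, -38), (-26, 113, -64).
Expanding along the first row: (-14)(-378) − (42)(36) + (-42)(90) = 0.
Zero determinant ⇒ coplanar.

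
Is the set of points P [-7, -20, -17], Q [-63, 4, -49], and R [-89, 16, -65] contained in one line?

No

PQ = (-56, 24, -32), PR = (-82, 36, -48).
Comparing components 3 and 1: (-32)(-82) − (-56)(-48) = -64 ≠ 0, so PQ and PR are not parallel and the points are not collinear.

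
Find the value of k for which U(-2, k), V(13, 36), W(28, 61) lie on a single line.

Collinearity: (U − V) must be parallel to (W − V) = (15, 25).
Cross-multiplying the components: (k − 36)·(15) = (-15)·(25).
Solving gives k = 11.

11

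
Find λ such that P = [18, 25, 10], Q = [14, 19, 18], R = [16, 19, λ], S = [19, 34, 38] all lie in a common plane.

Coplanarity ⇔ det[PQ; PR; PS] = 0.
Expanding, this is linear in λ: (30)λ + (-60) = 0.
So λ = 2.

2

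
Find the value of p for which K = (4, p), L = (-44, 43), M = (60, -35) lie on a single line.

7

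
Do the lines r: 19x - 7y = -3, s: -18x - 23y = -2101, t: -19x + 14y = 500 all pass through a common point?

Yes

Intersecting r and s: solving the 2×2 system gives (x, y) = (26, 71).
Substitute into t: (-19)(26) + (14)(71) = 500.
This equals 500, so (26, 71) lies on all three lines and they are concurrent.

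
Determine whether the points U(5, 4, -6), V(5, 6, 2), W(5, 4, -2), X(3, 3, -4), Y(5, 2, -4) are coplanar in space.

No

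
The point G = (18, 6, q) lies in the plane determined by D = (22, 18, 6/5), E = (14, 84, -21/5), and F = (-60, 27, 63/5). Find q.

Coplanarity requires DE · (DF × DG) = 0.
DE = (-8, 66, -27/5), DF = (-82, 9, 57/5); the triple product is linear in q with coefficient 5340 and constant term -16020.
Setting it to zero: q = 3.

3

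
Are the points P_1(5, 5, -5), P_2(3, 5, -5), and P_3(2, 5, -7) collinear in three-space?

P_1P_2 = (-2, 0, 0), P_1P_3 = (-3, 0, -2).
P_1P_2 × P_1P_3 = (0, -4, 0).
The cross product is nonzero, so the points do not lie on one line.

No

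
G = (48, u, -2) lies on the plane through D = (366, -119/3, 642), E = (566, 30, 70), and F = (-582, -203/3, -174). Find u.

Coplanarity requires DE · (DF × DG) = 0.
DE = (200, 209/3, -572), DF = (-948, -28, -816); the triple product is linear in u with coefficient 705456 and constant term 12227904.
Setting it to zero: u = -52/3.

-52/3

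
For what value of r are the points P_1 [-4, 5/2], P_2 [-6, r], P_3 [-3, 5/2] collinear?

Collinearity: (P_2 − P_1) must be parallel to (P_3 − P_1) = (1, 0).
Cross-multiplying the components: (r − 5/2)·(1) = (-2)·(0).
Solving gives r = 5/2.

5/2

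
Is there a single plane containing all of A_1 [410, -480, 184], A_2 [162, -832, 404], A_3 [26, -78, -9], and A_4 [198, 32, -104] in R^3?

With A_1 as base: A_1A_2 = (-248, -352, 220), A_1A_3 = (-384, 402, -193), A_1A_4 = (-212, 512, -288).
A_1A_3 × A_1A_4 = (-16960, -69676, -111384).
A_1A_2 · (A_1A_3 × A_1A_4) = 4227552.
Since 4227552 ≠ 0, the four points are not coplanar.

No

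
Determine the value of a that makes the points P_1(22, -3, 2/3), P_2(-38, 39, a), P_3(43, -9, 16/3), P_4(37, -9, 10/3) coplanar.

-3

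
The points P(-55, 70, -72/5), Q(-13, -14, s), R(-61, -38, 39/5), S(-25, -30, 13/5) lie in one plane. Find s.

Coplanarity ⇔ det[PQ; PR; PS] = 0.
Expanding, this is linear in s: (3840)s + (6912) = 0.
So s = -9/5.

-9/5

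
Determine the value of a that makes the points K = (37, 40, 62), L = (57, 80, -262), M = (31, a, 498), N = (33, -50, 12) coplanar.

Normal to plane KLN: n = (-31160, 2296, -1640); plane equation n·P = -1162760.
Requiring n·M = -1162760: (2296)a + (-1782680) = -1162760.
So a = 270.

270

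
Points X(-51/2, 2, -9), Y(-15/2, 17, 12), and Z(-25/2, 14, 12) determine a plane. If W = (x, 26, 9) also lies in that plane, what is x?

Coplanarity requires XY · (XZ × XW) = 0.
XY = (18, 15, 21), XZ = (13, 12, 21); the triple product is linear in x with coefficient 63 and constant term -1071/2.
Setting it to zero: x = 17/2.

17/2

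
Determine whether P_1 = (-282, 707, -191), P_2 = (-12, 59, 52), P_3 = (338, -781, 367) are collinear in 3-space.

P_1P_2 = (270, -648, 243), P_1P_3 = (620, -1488, 558).
Each component of P_1P_3 is 62/27 times the corresponding component of P_1P_2, so P_1P_3 = 62/27·P_1P_2 and the points are collinear.

Yes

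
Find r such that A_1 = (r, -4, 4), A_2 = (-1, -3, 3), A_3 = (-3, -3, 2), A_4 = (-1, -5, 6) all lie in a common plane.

-2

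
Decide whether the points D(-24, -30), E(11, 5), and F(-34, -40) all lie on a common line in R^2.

Yes

DE = (35, 35), DF = (-10, -10).
Checking proportionality: DF = -2/7·DE, so the vectors are parallel and the points are collinear.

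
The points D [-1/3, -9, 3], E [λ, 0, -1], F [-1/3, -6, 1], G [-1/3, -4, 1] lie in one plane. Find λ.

Coplanarity ⇔ det[DE; DF; DG] = 0.
Expanding, this is linear in λ: (4)λ + (4/3) = 0.
So λ = -1/3.

-1/3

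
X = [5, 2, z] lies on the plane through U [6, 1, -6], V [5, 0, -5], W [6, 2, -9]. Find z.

-11

Coplanarity requires UV · (UW × UX) = 0.
UV = (-1, -1, 1), UW = (0, 1, -3); the triple product is linear in z with coefficient -1 and constant term -11.
Setting it to zero: z = -11.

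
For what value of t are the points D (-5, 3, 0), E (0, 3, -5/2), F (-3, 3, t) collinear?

-1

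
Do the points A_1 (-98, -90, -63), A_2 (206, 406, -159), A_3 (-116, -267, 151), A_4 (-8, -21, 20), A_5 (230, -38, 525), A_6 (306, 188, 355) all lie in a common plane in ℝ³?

No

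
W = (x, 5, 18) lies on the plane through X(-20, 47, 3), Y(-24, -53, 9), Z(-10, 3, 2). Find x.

The plane through X, Y, Z has equation 364x + 56y + 1176z = -1120.
Substituting W: (364)x + (21448) = -1120, so x = -62.

-62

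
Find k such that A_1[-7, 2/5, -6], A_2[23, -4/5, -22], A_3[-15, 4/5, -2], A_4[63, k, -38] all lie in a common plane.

-4

The points are coplanar iff A_1A_2 · (A_1A_3 × A_1A_4) = 0.
Expanding, this is linear in k: (8)k + (32) = 0.
So k = -4.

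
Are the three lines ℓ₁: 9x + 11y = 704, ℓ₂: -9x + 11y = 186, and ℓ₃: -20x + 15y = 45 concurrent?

Intersecting ℓ₁ and ℓ₂: solving the 2×2 system gives (x, y) = (259/9, 445/11).
Substitute into ℓ₃: (-20)(259/9) + (15)(445/11) = 3095/99.
But ℓ₃ requires 45 ≠ 3095/99, so the three lines have no common point.

No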